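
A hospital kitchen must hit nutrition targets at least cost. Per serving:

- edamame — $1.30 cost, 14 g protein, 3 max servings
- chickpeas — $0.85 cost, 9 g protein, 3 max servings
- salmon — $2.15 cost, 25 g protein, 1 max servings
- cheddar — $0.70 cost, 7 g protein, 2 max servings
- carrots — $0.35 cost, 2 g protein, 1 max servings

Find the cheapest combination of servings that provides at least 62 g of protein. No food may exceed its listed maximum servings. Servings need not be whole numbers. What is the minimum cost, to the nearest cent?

$5.59

Cost per g of protein: salmon $0.0860, edamame $0.0929, chickpeas $0.0944, cheddar $0.1000, carrots $0.1750.
Take 1 serving of salmon: +25.0 g protein for $2.15 (total $2.15, still need 37.0 g).
Take 2.643 servings of edamame: +37.0 g protein for $3.44 (total $5.59, still need 0.0 g).
Filling from the cheapest source first is optimal under one linear minimum: $5.59.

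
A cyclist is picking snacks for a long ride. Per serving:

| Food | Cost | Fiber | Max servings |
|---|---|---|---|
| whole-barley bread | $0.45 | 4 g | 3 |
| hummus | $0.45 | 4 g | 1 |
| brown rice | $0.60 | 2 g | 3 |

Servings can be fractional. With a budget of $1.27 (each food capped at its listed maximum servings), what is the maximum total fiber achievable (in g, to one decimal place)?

11.3 g

Fiber per dollar: whole-barley bread 8.889, hummus 8.889, brown rice 3.333.
Take 2.822 servings of whole-barley bread: spends $1.27, +11.3 g fiber (running total 11.3 g).
Filling greedily by fiber-per-dollar is optimal for one linear limit, giving 11.3 g.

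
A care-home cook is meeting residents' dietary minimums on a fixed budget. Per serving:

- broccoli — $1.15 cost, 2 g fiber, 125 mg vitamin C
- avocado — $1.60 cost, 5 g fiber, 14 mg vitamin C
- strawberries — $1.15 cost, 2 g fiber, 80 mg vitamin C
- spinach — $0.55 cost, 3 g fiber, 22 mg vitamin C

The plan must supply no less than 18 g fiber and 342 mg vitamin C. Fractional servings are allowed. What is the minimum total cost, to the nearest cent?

At the optimum either one food covers both requirements or two foods hit both targets exactly; no other combination can be cheaper.
broccoli only: max(18/2, 342/125) = 9 servings → $10.35.
avocado only: max(18/5, 342/14) = 24.43 servings → $39.09.
strawberries only: max(18/2, 342/80) = 9 servings → $10.35.
spinach only: max(18/3, 342/22) = 15.55 servings → $8.55.
broccoli + avocado with both tight: 2.442 servings and 2.623 servings → $7.01.
broccoli + strawberries: the both-tight solution has a negative serving — not a feasible corner.
broccoli + spinach with both tight: 1.903 servings and 4.731 servings → $4.79.
avocado + strawberries with both tight: 2.032 servings and 3.919 servings → $7.76.
avocado + spinach: intersection lies outside the first quadrant.
strawberries + spinach with both tight: 3.214 servings and 3.857 servings → $5.82.
So the least-cost plan costs $4.79.

$4.79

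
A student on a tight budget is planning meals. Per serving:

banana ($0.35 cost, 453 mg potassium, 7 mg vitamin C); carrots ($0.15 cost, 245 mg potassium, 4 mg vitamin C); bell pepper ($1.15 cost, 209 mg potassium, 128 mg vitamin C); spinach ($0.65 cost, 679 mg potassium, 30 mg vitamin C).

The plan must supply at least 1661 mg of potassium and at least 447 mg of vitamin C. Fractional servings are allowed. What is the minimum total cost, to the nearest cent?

Minimising a linear cost over {potassium ≥ 1661, vitamin C ≥ 447, servings ≥ 0} — the optimum is at a vertex, using one or two foods.
banana only: max(1661/453, 447/7) = 63.86 servings → $22.35.
carrots only: max(1661/245, 447/4) = 111.8 servings → $16.76.
bell pepper only: max(1661/209, 447/128) = 7.947 servings → $9.14.
spinach only: max(1661/679, 447/30) = 14.9 servings → $9.69.
banana + carrots: the both-tight solution has a negative serving — not a feasible corner.
banana + bell pepper with both tight: 2.109 servings and 3.377 servings → $4.62.
banana + spinach with both targets exact would need a negative amount; discard.
carrots + bell pepper with both tight: 3.905 servings and 3.37 servings → $4.46.
carrots + spinach with both targets exact would need a negative amount; discard.
bell pepper + spinach with both tight: 3.146 servings and 1.478 servings → $4.58.
Cheapest feasible corner: $4.46.

$4.46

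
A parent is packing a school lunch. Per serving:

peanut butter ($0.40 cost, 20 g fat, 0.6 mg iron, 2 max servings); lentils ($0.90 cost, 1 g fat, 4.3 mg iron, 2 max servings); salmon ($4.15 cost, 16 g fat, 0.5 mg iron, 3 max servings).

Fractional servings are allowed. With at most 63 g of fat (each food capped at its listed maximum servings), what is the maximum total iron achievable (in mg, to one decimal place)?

Iron per g fat: lentils 4.3, salmon 0.03125, peanut butter 0.03.
Take 2 servings of lentils: uses 2 g fat, +8.6 mg iron (running total 8.6 mg).
Take 3 servings of salmon: uses 48 g fat, +1.5 mg iron (running total 10.1 mg).
Take 0.65 servings of peanut butter: uses 13 g fat, +0.4 mg iron (running total 10.5 mg).
Filling greedily by iron-per-g fat is optimal for one linear limit, giving 10.5 mg.

10.5 mg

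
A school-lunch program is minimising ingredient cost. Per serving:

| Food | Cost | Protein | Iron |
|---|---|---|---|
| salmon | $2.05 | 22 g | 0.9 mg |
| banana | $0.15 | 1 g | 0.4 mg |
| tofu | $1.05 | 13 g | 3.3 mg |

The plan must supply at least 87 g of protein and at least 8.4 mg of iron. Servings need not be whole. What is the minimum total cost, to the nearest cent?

$7.03

An LP optimum is at a vertex; with two nutrient constraints at most two foods are used. Check each candidate.
salmon only: max(87/22, 8.4/0.9) = 9.333 servings → $19.13.
banana only: max(87/1, 8.4/0.4) = 87 servings → $13.05.
tofu only: max(87/13, 8.4/3.3) = 6.692 servings → $7.03.
salmon + banana with both tight: 3.342 servings and 13.48 servings → $8.87.
salmon + tofu with both tight: 2.921 servings and 1.749 servings → $7.82.
banana + tofu: intersection lies outside the first quadrant.
The minimum over all feasible corners is $7.03.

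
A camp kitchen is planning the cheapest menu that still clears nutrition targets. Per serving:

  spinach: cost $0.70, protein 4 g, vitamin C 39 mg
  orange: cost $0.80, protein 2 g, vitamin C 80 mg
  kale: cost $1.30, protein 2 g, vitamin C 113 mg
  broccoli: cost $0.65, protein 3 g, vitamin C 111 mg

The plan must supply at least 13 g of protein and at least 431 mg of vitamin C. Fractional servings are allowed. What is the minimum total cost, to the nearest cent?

For a min-cost LP with two ≥-constraints, a basic feasible solution has at most two positive variables.
spinach only: max(13/4, 431/39) = 11.05 servings → $7.74.
orange only: max(13/2, 431/80) = 6.5 servings → $5.20.
kale only: max(13/2, 431/113) = 6.5 servings → $8.45.
broccoli only: max(13/3, 431/111) = 4.333 servings → $2.82.
spinach + orange with both tight: 0.7355 servings and 5.029 servings → $4.54.
spinach + kale with both tight: 1.623 servings and 3.254 servings → $5.37.
spinach + broccoli with both tight: 0.4587 servings and 3.722 servings → $2.74.
orange + kale with both targets exact would need a negative amount; discard.
orange + broccoli with both targets exact would need a negative amount; discard.
kale + broccoli: the both-tight solution has a negative serving — not a feasible corner.
Cheapest feasible corner: $2.74.

$2.74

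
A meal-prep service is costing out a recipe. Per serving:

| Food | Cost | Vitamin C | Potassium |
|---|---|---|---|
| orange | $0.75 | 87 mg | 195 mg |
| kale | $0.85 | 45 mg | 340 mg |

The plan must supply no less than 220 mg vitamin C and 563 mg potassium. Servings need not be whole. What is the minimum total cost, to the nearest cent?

$2.03

At the optimum either one food covers both requirements or two foods hit both targets exactly; no other combination can be cheaper.
orange only: max(220/87, 563/195) = 2.887 servings → $2.17.
kale only: max(220/45, 563/340) = 4.889 servings → $4.16.
orange + kale with both tight: 2.378 servings and 0.2923 servings → $2.03.
So the least-cost plan costs $2.03.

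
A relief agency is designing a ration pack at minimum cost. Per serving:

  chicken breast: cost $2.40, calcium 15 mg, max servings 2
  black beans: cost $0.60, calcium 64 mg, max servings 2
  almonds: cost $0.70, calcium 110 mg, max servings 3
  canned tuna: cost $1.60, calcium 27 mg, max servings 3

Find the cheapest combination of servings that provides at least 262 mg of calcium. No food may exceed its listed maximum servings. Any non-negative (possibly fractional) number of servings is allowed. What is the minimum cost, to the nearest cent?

$1.67

Cost per mg of calcium: almonds $0.0064, black beans $0.0094, canned tuna $0.0593, chicken breast $0.1600.
Take 2.382 servings of almonds: +262.0 mg calcium for $1.67 (total $1.67, still need 0.0 mg).
Filling from the cheapest source first is optimal under one linear minimum: $1.67.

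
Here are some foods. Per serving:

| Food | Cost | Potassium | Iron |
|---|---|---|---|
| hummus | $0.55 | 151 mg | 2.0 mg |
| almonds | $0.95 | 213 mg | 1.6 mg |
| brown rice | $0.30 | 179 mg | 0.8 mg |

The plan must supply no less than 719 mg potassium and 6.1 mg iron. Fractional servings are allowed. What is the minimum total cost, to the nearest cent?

hummus only: max(719/151, 6.1/2.0) = 4.762 servings → $2.62.
almonds only: max(719/213, 6.1/1.6) = 3.812 servings → $3.62.
brown rice only: max(719/179, 6.1/0.8) = 7.625 servings → $2.29.
hummus + almonds with both tight: 0.8075 servings and 2.803 servings → $3.11.
hummus + brown rice with both tight: 2.178 servings and 2.179 servings → $1.85.
almonds + brown rice with both targets exact would need a negative amount; discard.
So the least-cost plan costs $1.85.

$1.85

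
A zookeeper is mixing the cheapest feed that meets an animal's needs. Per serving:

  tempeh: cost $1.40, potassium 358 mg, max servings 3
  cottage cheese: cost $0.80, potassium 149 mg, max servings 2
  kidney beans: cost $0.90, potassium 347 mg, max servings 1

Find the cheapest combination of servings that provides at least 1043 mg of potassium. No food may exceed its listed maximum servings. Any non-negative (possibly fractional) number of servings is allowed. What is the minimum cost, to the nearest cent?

$3.62

Cost per mg of potassium: kidney beans $0.0026, tempeh $0.0039, cottage cheese $0.0054.
Take 1 serving of kidney beans: +347.0 mg potassium for $0.90 (total $0.90, still need 696.0 mg).
Take 1.944 servings of tempeh: +696.0 mg potassium for $2.72 (total $3.62, still need 0.0 mg).
Filling from the cheapest source first is optimal under one linear minimum: $3.62.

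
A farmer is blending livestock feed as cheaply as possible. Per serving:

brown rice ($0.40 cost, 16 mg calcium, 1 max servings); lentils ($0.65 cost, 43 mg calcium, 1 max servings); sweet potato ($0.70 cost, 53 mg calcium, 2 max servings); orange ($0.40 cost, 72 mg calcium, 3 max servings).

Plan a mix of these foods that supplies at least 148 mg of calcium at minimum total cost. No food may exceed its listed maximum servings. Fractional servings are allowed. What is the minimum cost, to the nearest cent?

$0.82

Cost per mg of calcium: orange $0.0056, sweet potato $0.0132, lentils $0.0151, brown rice $0.0250.
Take 2.056 servings of orange: +148.0 mg calcium for $0.82 (total $0.82, still need 0.0 mg).
Greedy by cheapest-per-mg is optimal for a single linear constraint, so the minimum cost is $0.82.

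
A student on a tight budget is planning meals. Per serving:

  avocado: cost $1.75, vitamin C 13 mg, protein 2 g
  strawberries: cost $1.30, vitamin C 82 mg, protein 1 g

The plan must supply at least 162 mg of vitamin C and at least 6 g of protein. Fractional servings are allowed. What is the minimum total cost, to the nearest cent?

For a min-cost LP with two ≥-constraints, a basic feasible solution has at most two positive variables.
avocado only: max(162/13, 6/2) = 12.46 servings → $21.81.
strawberries only: max(162/82, 6/1) = 6 servings → $7.80.
avocado + strawberries with both tight: 2.185 servings and 1.629 servings → $5.94.
The minimum over all feasible corners is $5.94.

$5.94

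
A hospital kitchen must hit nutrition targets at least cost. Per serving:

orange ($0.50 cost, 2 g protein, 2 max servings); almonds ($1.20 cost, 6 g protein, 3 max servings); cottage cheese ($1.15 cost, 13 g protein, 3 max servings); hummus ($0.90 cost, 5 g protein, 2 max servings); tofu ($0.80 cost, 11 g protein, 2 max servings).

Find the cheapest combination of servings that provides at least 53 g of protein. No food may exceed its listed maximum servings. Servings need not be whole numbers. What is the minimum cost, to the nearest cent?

Cost per g of protein: tofu $0.0727, cottage cheese $0.0885, hummus $0.1800, almonds $0.2000, orange $0.2500.
Take 2 servings of tofu: +22.0 g protein for $1.60 (total $1.60, still need 31.0 g).
Take 2.385 servings of cottage cheese: +31.0 g protein for $2.74 (total $4.34, still need 0.0 g).
Greedy by cheapest-per-g is optimal for a single linear constraint, so the minimum cost is $4.34.

$4.34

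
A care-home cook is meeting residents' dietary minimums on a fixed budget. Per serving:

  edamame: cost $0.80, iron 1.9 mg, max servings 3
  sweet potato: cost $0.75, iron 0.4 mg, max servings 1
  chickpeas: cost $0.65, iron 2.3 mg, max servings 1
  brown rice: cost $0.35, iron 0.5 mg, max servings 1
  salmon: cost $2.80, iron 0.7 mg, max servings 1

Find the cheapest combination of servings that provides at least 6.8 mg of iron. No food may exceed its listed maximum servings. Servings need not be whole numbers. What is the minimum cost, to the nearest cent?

Cost per mg of iron: chickpeas $0.2826, edamame $0.4211, brown rice $0.7000, sweet potato $1.8750, salmon $4.0000.
Take 1 serving of chickpeas: +2.3 mg iron for $0.65 (total $0.65, still need 4.5 mg).
Take 2.368 servings of edamame: +4.5 mg iron for $1.89 (total $2.54, still need 0.0 mg).
Filling from the cheapest source first is optimal under one linear minimum: $2.54.

$2.54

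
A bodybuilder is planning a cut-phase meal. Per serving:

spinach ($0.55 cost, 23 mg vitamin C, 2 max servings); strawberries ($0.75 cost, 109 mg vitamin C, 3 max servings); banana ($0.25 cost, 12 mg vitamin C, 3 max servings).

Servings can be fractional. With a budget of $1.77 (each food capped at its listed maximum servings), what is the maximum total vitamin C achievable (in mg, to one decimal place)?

257.2 mg

Vitamin C per dollar: strawberries 145.3, banana 48, spinach 41.82.
Take 2.36 servings of strawberries: spends $1.77, +257.2 mg vitamin C (running total 257.2 mg).
Greedy by best ratio exhausts the cost allowance optimally: 257.2 mg.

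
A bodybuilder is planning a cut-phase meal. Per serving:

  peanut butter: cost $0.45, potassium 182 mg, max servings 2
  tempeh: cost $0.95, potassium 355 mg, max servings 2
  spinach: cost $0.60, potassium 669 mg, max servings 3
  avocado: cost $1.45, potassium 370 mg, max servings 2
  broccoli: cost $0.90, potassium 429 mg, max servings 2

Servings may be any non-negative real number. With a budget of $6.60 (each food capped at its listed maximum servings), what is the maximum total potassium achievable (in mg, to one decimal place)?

Potassium per dollar: spinach 1115, broccoli 476.7, peanut butter 404.4, tempeh 373.7, avocado 255.2.
Take 3 servings of spinach: spends $1.80, +2007.0 mg potassium (running total 2007.0 mg).
Take 2 servings of broccoli: spends $1.80, +858.0 mg potassium (running total 2865.0 mg).
Take 2 servings of peanut butter: spends $0.90, +364.0 mg potassium (running total 3229.0 mg).
Take 2 servings of tempeh: spends $1.90, +710.0 mg potassium (running total 3939.0 mg).
Take 0.1379 servings of avocado: spends $0.20, +51.0 mg potassium (running total 3990.0 mg).
Filling greedily by potassium-per-dollar is optimal for one linear limit, giving 3990.0 mg.

3990.0 mg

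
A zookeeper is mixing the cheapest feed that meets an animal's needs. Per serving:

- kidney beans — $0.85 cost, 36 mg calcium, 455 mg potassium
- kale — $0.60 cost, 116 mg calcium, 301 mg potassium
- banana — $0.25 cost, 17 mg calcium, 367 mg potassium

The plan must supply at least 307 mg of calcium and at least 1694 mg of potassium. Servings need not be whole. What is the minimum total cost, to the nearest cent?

$2.04

This is a tiny linear program; its minimum lies at a vertex of the feasible set. List the vertices and price them.
kidney beans only: max(307/36, 1694/455) = 8.528 servings → $7.25.
kale only: max(307/116, 1694/301) = 5.628 servings → $3.38.
banana only: max(307/17, 1694/367) = 18.06 servings → $4.51.
kidney beans + kale with both tight: 2.482 servings and 1.876 servings → $3.24.
kidney beans + banana: the both-tight solution has a negative serving — not a feasible corner.
kale + banana with both tight: 2.239 servings and 2.779 servings → $2.04.
The minimum over all feasible corners is $2.04.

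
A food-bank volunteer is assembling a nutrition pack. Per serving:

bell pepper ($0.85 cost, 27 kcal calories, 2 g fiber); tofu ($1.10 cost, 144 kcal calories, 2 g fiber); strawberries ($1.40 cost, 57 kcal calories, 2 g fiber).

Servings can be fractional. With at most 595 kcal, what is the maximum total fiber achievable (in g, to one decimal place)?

44.1 g

Fiber per kcal: bell pepper 0.07407, strawberries 0.03509, tofu 0.01389.
With no serving limits, spend the whole calories allowance on bell pepper: 595 kcal / 27 kcal × 2 g = 44.1 g.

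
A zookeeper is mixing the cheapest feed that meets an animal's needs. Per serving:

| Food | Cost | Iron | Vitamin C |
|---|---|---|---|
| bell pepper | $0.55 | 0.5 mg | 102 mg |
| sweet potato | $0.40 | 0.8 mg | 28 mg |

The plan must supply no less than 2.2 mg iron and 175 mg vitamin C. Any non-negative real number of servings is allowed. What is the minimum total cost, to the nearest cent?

$1.45

bell pepper only: max(2.2/0.5, 175/102) = 4.4 servings → $2.42.
sweet potato only: max(2.2/0.8, 175/28) = 6.25 servings → $2.50.
bell pepper + sweet potato with both tight: 1.16 servings and 2.025 servings → $1.45.
Cheapest feasible corner: $1.45.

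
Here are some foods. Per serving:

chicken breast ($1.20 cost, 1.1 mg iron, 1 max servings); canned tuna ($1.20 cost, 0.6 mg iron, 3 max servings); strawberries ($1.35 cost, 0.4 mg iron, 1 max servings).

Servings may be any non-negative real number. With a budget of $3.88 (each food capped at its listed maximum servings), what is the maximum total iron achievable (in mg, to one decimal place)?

Iron per dollar: chicken breast 0.9167, canned tuna 0.5, strawberries 0.2963.
Take 1 serving of chicken breast: spends $1.20, +1.1 mg iron (running total 1.1 mg).
Take 2.233 servings of canned tuna: spends $2.68, +1.3 mg iron (running total 2.4 mg).
Filling greedily by iron-per-dollar is optimal for one linear limit, giving 2.4 mg.

2.4 mg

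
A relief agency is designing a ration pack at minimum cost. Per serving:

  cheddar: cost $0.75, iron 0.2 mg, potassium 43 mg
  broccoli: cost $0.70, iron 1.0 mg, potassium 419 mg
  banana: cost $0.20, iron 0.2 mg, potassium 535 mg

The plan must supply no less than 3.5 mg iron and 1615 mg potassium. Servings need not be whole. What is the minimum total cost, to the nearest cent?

$2.47

This is a tiny linear program; its minimum lies at a vertex of the feasible set. List the vertices and price them.
cheddar only: max(3.5/0.2, 1615/43) = 37.56 servings → $28.17.
broccoli only: max(3.5/1.0, 1615/419) = 3.854 servings → $2.70.
banana only: max(3.5/0.2, 1615/535) = 17.5 servings → $3.50.
cheddar + broccoli: intersection lies outside the first quadrant.
cheddar + banana with both tight: 15.75 servings and 1.753 servings → $12.16.
broccoli + banana with both tight: 3.434 servings and 0.3291 servings → $2.47.
The minimum over all feasible corners is $2.47.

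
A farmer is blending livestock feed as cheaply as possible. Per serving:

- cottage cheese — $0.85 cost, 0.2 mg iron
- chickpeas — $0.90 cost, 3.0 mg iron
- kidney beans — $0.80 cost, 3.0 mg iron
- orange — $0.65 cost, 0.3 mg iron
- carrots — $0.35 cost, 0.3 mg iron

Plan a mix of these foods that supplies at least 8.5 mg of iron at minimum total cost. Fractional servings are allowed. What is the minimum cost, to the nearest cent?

Cost per mg of iron: kidney beans $0.2667, chickpeas $0.3000, carrots $1.1667, orange $2.1667, cottage cheese $4.2500.
With no serving limits, use only kidney beans: 8.5 mg / 3.0 mg = 2.833 servings × $0.80 = $2.27.

$2.27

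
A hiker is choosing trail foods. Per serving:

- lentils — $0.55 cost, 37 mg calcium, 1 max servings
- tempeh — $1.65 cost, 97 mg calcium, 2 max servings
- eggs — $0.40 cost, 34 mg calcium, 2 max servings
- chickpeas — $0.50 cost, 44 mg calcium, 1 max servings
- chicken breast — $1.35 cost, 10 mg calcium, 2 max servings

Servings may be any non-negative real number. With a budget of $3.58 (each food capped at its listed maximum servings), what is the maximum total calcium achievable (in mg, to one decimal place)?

Calcium per dollar: chickpeas 88, eggs 85, lentils 67.27, tempeh 58.79, chicken breast 7.407.
Take 1 serving of chickpeas: spends $0.50, +44.0 mg calcium (running total 44.0 mg).
Take 2 servings of eggs: spends $0.80, +68.0 mg calcium (running total 112.0 mg).
Take 1 serving of lentils: spends $0.55, +37.0 mg calcium (running total 149.0 mg).
Take 1.048 servings of tempeh: spends $1.73, +101.7 mg calcium (running total 250.7 mg).
Greedy by best ratio exhausts the cost allowance optimally: 250.7 mg.

250.7 mg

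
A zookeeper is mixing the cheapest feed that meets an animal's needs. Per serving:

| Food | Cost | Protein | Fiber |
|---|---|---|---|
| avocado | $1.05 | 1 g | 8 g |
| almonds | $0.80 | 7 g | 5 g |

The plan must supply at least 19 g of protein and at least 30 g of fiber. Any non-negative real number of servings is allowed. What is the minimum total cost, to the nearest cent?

$4.28

Minimising a linear cost over {protein ≥ 19, fiber ≥ 30, servings ≥ 0} — the optimum is at a vertex, using one or two foods.
avocado only: max(19/1, 30/8) = 19 servings → $19.95.
almonds only: max(19/7, 30/5) = 6 servings → $4.80.
avocado + almonds with both tight: 2.255 servings and 2.392 servings → $4.28.
The minimum over all feasible corners is $4.28.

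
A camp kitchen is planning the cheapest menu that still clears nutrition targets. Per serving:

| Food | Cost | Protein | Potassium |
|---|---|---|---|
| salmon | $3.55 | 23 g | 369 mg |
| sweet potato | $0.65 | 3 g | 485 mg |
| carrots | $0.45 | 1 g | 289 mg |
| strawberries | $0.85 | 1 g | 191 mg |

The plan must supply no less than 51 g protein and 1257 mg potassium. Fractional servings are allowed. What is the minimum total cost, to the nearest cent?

For a min-cost LP with two ≥-constraints, a basic feasible solution has at most two positive variables.
salmon only: max(51/23, 1257/369) = 3.407 servings → $12.09.
sweet potato only: max(51/3, 1257/485) = 17 servings → $11.05.
carrots only: max(51/1, 1257/289) = 51 servings → $22.95.
strawberries only: max(51/1, 1257/191) = 51 servings → $43.35.
salmon + sweet potato with both tight: 2.086 servings and 1.004 servings → $8.06.
salmon + carrots with both tight: 2.147 servings and 1.608 servings → $8.35.
salmon + strawberries with both tight: 2.108 servings and 2.508 servings → $9.62.
sweet potato + carrots with both targets exact would need a negative amount; discard.
sweet potato + strawberries with both targets exact would need a negative amount; discard.
carrots + strawberries: the both-tight solution has a negative serving — not a feasible corner.
Cheapest feasible corner: $8.06.

$8.06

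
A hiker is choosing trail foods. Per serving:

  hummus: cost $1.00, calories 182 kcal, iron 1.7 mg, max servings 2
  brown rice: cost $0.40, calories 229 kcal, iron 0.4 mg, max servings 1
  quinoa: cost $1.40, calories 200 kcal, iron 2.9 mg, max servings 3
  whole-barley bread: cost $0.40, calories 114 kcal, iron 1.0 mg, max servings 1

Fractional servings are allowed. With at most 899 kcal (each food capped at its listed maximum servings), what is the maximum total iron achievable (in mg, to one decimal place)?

Iron per kcal: quinoa 0.0145, hummus 0.009341, whole-barley bread 0.008772, brown rice 0.001747.
Take 3 servings of quinoa: uses 600 kcal, +8.7 mg iron (running total 8.7 mg).
Take 1.643 servings of hummus: uses 299 kcal, +2.8 mg iron (running total 11.5 mg).
Filling greedily by iron-per-kcal is optimal for one linear limit, giving 11.5 mg.

11.5 mg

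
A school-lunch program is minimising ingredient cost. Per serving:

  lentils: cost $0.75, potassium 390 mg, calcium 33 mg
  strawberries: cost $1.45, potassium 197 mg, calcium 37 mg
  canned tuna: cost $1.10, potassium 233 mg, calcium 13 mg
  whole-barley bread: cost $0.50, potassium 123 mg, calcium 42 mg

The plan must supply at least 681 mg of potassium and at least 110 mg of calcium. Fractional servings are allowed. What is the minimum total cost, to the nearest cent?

Check every corner: each single food scaled to meet both minima, and each pair solved so both constraints bind.
lentils only: max(681/390, 110/33) = 3.333 servings → $2.50.
strawberries only: max(681/197, 110/37) = 3.457 servings → $5.01.
canned tuna only: max(681/233, 110/13) = 8.462 servings → $9.31.
whole-barley bread only: max(681/123, 110/42) = 5.537 servings → $2.77.
lentils + strawberries with both tight: 0.4448 servings and 2.576 servings → $4.07.
lentils + canned tuna with both targets exact would need a negative amount; discard.
lentils + whole-barley bread with both tight: 1.223 servings and 1.658 servings → $1.75.
strawberries + canned tuna with both tight: 2.768 servings and 0.582 servings → $4.65.
strawberries + whole-barley bread: the both-tight solution has a negative serving — not a feasible corner.
canned tuna + whole-barley bread with both tight: 1.841 servings and 2.049 servings → $3.05.
The minimum over all feasible corners is $1.75.

$1.75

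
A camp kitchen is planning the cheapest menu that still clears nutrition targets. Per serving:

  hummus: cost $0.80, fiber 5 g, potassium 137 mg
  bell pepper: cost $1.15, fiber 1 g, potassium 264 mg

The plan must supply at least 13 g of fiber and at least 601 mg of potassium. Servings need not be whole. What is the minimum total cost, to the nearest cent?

This is a tiny linear program; its minimum lies at a vertex of the feasible set. List the vertices and price them.
hummus only: max(13/5, 601/137) = 4.387 servings → $3.51.
bell pepper only: max(13/1, 601/264) = 13 servings → $14.95.
hummus + bell pepper with both tight: 2.393 servings and 1.035 servings → $3.10.
The minimum over all feasible corners is $3.10.

$3.10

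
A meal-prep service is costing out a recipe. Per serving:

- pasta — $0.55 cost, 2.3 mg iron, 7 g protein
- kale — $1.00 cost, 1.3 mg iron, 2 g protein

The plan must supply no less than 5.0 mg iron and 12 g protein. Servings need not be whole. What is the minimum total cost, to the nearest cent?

$1.20

This is a tiny linear program; its minimum lies at a vertex of the feasible set. List the vertices and price them.
pasta only: max(5.0/2.3, 12/7) = 2.174 servings → $1.20.
kale only: max(5.0/1.3, 12/2) = 6 servings → $6.00.
pasta + kale with both tight: 1.244 servings and 1.644 servings → $2.33.
Cheapest feasible corner: $1.20.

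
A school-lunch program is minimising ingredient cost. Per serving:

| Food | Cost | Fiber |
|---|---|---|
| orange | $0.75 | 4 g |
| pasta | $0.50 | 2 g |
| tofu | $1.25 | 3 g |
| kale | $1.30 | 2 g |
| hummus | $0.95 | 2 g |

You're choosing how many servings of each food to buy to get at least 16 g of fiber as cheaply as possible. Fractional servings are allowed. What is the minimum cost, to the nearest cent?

Cost per g of fiber: orange $0.1875, pasta $0.2500, tofu $0.4167, hummus $0.4750, kale $0.6500.
With no serving limits, use only orange: 16 g / 4 g = 4 servings × $0.75 = $3.00.

$3.00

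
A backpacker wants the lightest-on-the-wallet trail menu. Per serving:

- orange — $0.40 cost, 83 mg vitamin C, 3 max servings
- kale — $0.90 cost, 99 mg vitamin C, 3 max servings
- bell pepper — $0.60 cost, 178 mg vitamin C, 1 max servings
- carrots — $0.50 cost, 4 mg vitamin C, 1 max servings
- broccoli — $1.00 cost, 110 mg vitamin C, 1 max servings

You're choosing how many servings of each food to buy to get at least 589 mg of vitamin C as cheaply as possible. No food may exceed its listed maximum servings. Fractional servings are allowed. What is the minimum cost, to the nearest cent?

Cost per mg of vitamin C: bell pepper $0.0034, orange $0.0048, kale $0.0091, broccoli $0.0091, carrots $0.1250.
Take 1 serving of bell pepper: +178.0 mg vitamin C for $0.60 (total $0.60, still need 411.0 mg).
Take 3 servings of orange: +249.0 mg vitamin C for $1.20 (total $1.80, still need 162.0 mg).
Take 1.636 servings of kale: +162.0 mg vitamin C for $1.47 (total $3.27, still need 0.0 mg).
Greedy by cheapest-per-mg is optimal for a single linear constraint, so the minimum cost is $3.27.

$3.27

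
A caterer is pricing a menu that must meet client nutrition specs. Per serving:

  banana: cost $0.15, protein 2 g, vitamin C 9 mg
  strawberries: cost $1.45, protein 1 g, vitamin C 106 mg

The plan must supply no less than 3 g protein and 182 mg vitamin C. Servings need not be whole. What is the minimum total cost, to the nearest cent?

Compare the cost at each extreme point of the feasible region.
banana only: max(3/2, 182/9) = 20.22 servings → $3.03.
strawberries only: max(3/1, 182/106) = 3 servings → $4.35.
banana + strawberries with both tight: 0.67 servings and 1.66 servings → $2.51.
So the least-cost plan costs $2.51.

$2.51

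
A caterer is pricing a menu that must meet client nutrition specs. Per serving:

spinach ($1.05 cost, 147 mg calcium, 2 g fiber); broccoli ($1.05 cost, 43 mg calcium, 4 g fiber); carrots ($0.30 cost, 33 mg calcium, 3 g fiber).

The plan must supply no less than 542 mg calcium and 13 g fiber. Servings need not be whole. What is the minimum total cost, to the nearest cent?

$4.01

An LP optimum is at a vertex; with two nutrient constraints at most two foods are used. Check each candidate.
spinach only: max(542/147, 13/2) = 6.5 servings → $6.83.
broccoli only: max(542/43, 13/4) = 12.6 servings → $13.23.
carrots only: max(542/33, 13/3) = 16.42 servings → $4.93.
spinach + broccoli with both tight: 3.205 servings and 1.647 servings → $5.10.
spinach + carrots with both tight: 3.192 servings and 2.205 servings → $4.01.
broccoli + carrots: the both-tight solution has a negative serving — not a feasible corner.
Cheapest feasible corner: $4.01.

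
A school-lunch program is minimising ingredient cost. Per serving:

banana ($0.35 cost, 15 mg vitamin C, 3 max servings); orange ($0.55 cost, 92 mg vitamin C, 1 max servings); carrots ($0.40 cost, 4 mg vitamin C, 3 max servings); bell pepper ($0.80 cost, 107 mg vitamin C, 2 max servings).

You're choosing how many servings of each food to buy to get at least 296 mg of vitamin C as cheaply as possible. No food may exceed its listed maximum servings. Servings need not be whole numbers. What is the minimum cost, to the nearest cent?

$2.08

Cost per mg of vitamin C: orange $0.0060, bell pepper $0.0075, banana $0.0233, carrots $0.1000.
Take 1 serving of orange: +92.0 mg vitamin C for $0.55 (total $0.55, still need 204.0 mg).
Take 1.907 servings of bell pepper: +204.0 mg vitamin C for $1.53 (total $2.08, still need 0.0 mg).
Greedy by cheapest-per-mg is optimal for a single linear constraint, so the minimum cost is $2.08.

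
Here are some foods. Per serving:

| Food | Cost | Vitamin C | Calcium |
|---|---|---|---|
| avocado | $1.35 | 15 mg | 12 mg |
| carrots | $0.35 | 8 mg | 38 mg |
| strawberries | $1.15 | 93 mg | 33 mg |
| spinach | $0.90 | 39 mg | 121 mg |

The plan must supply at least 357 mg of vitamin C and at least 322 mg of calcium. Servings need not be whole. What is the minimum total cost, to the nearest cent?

$5.18

For a min-cost LP with two ≥-constraints, a basic feasible solution has at most two positive variables.
avocado only: max(357/15, 322/12) = 26.83 servings → $36.23.
carrots only: max(357/8, 322/38) = 44.62 servings → $15.62.
strawberries only: max(357/93, 322/33) = 9.758 servings → $11.22.
spinach only: max(357/39, 322/121) = 9.154 servings → $8.24.
avocado + carrots with both tight: 23.19 servings and 1.152 servings → $31.70.
avocado + strawberries: the both-tight solution has a negative serving — not a feasible corner.
avocado + spinach with both tight: 22.75 servings and 0.4053 servings → $31.07.
carrots + strawberries with both tight: 5.555 servings and 3.361 servings → $5.81.
carrots + spinach: the both-tight solution has a negative serving — not a feasible corner.
strawberries + spinach with both tight: 3.074 servings and 1.823 servings → $5.18.
Cheapest feasible corner: $5.18.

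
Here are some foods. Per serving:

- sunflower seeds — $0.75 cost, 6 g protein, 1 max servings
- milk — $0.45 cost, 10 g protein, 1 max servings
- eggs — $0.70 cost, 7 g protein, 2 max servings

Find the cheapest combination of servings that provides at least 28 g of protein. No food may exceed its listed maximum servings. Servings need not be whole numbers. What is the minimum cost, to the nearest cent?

$2.35

Cost per g of protein: milk $0.0450, eggs $0.1000, sunflower seeds $0.1250.
Take 1 serving of milk: +10.0 g protein for $0.45 (total $0.45, still need 18.0 g).
Take 2 servings of eggs: +14.0 g protein for $1.40 (total $1.85, still need 4.0 g).
Take 0.6667 servings of sunflower seeds: +4.0 g protein for $0.50 (total $2.35, still need 0.0 g).
Greedy by cheapest-per-g is optimal for a single linear constraint, so the minimum cost is $2.35.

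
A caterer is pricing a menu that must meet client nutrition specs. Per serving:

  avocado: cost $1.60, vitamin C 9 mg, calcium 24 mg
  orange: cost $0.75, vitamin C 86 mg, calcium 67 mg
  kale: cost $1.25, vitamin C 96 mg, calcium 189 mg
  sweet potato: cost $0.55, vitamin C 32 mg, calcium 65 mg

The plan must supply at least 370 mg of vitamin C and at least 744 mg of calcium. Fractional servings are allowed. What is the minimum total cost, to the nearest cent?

For a min-cost LP with two ≥-constraints, a basic feasible solution has at most two positive variables.
avocado only: max(370/9, 744/24) = 41.11 servings → $65.78.
orange only: max(370/86, 744/67) = 11.1 servings → $8.33.
kale only: max(370/96, 744/189) = 3.937 servings → $4.92.
sweet potato only: max(370/32, 744/65) = 11.56 servings → $6.36.
avocado + orange with both tight: 26.83 servings and 1.495 servings → $44.04.
avocado + kale with both tight: 2.478 servings and 3.622 servings → $8.49.
avocado + sweet potato: intersection lies outside the first quadrant.
orange + kale with both targets exact would need a negative amount; discard.
orange + sweet potato with both tight: 0.07023 servings and 11.37 servings → $6.31.
kale + sweet potato with both tight: 1.26 servings and 7.781 servings → $5.86.
The minimum over all feasible corners is $4.92.

$4.92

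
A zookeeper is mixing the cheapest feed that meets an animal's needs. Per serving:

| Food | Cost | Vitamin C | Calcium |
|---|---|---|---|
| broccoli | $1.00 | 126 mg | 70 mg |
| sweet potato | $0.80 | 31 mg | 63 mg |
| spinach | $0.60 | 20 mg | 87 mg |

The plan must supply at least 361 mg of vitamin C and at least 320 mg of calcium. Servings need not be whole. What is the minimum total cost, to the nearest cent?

broccoli only: max(361/126, 320/70) = 4.571 servings → $4.57.
sweet potato only: max(361/31, 320/63) = 11.65 servings → $9.32.
spinach only: max(361/20, 320/87) = 18.05 servings → $10.83.
broccoli + sweet potato with both tight: 2.223 servings and 2.609 servings → $4.31.
broccoli + spinach with both tight: 2.615 servings and 1.574 servings → $3.56.
sweet potato + spinach: the both-tight solution has a negative serving — not a feasible corner.
So the least-cost plan costs $3.56.

$3.56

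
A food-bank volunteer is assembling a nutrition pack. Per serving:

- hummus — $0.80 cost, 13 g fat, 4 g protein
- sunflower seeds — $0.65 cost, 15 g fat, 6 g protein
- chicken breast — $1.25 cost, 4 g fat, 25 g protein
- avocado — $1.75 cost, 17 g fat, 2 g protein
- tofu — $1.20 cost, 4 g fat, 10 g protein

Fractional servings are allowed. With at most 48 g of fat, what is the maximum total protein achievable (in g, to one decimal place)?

300.0 g

Protein per g fat: chicken breast 6.25, tofu 2.5, sunflower seeds 0.4, hummus 0.3077, avocado 0.1176.
With no serving limits, spend the whole fat allowance on chicken breast: 48 g / 4 g × 25 g = 300.0 g.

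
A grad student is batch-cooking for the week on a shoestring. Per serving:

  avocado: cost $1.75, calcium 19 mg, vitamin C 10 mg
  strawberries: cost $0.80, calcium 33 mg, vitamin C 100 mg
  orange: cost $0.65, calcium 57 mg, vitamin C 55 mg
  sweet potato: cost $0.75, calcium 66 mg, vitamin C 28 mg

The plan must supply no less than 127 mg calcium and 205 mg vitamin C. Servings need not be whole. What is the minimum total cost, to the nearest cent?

$1.96

At the optimum either one food covers both requirements or two foods hit both targets exactly; no other combination can be cheaper.
avocado only: max(127/19, 205/10) = 20.5 servings → $35.88.
strawberries only: max(127/33, 205/100) = 3.848 servings → $3.08.
orange only: max(127/57, 205/55) = 3.727 servings → $2.42.
sweet potato only: max(127/66, 205/28) = 7.321 servings → $5.49.
avocado + strawberries with both tight: 3.78 servings and 1.672 servings → $7.95.
avocado + orange: the both-tight solution has a negative serving — not a feasible corner.
avocado + sweet potato: intersection lies outside the first quadrant.
strawberries + orange with both tight: 1.21 servings and 1.528 servings → $1.96.
strawberries + sweet potato with both tight: 1.757 servings and 1.046 servings → $2.19.
orange + sweet potato with both targets exact would need a negative amount; discard.
The minimum over all feasible corners is $1.96.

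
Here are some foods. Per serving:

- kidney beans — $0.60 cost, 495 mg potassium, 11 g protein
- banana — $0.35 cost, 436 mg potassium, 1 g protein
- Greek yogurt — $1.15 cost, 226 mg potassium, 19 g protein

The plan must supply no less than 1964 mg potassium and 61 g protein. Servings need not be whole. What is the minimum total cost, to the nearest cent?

With two linear requirements the optimum uses one or two foods; enumerate the corners.
kidney beans only: max(1964/495, 61/11) = 5.545 servings → $3.33.
banana only: max(1964/436, 61/1) = 61 servings → $21.35.
Greek yogurt only: max(1964/226, 61/19) = 8.69 servings → $9.99.
kidney beans + banana: intersection lies outside the first quadrant.
kidney beans + Greek yogurt with both tight: 3.401 servings and 1.242 servings → $3.47.
banana + Greek yogurt with both tight: 2.92 servings and 3.057 servings → $4.54.
So the least-cost plan costs $3.33.

$3.33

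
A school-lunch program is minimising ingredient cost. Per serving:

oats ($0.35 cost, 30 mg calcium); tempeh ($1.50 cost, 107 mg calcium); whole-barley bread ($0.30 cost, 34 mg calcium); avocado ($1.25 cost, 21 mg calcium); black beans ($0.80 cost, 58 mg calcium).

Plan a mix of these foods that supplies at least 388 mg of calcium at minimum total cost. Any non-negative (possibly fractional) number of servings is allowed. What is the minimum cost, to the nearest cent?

$3.42

Cost per mg of calcium: whole-barley bread $0.0088, oats $0.0117, black beans $0.0138, tempeh $0.0140, avocado $0.0595.
With no serving limits, use only whole-barley bread: 388 mg / 34 mg = 11.41 servings × $0.30 = $3.42.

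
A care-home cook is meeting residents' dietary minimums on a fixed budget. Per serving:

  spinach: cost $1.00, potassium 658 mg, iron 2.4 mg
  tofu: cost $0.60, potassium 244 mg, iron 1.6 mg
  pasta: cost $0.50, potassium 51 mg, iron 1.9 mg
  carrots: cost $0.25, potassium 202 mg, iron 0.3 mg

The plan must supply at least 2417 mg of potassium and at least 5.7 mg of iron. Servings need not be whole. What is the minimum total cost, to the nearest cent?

Compare the cost at each extreme point of the feasible region.
spinach only: max(2417/658, 5.7/2.4) = 3.673 servings → $3.67.
tofu only: max(2417/244, 5.7/1.6) = 9.906 servings → $5.94.
pasta only: max(2417/51, 5.7/1.9) = 47.39 servings → $23.70.
carrots only: max(2417/202, 5.7/0.3) = 19 servings → $4.75.
spinach + tofu: intersection lies outside the first quadrant.
spinach + pasta: intersection lies outside the first quadrant.
spinach + carrots with both tight: 1.483 servings and 7.134 servings → $3.27.
tofu + pasta with both targets exact would need a negative amount; discard.
tofu + carrots with both tight: 1.705 servings and 9.906 servings → $3.50.
pasta + carrots with both tight: 1.157 servings and 11.67 servings → $3.50.
The minimum over all feasible corners is $3.27.

$3.27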